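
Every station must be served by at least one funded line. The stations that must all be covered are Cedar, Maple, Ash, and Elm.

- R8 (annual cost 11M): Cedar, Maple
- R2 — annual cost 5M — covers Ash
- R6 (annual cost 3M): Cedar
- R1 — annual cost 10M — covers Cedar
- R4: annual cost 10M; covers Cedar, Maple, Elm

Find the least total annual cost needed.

The greedy cost-per-new-station heuristic would pick R6, R2, and R4 for 18, but a cheaper cover exists.
Choose R2 and R4: together they cover Cedar, Maple, Ash, Elm — every station.
Total annual cost: 5 + 10 = 15.
No cover costs less than 15.

15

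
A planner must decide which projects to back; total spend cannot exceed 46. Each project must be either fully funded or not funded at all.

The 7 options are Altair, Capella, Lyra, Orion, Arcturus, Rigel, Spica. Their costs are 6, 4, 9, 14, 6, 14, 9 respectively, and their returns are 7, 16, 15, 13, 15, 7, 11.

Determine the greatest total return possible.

70

This is an integer program with binary decision variables.
Altair + Capella + Lyra + Arcturus + Spica: cost 6 + 4 + 9 + 6 + 9 = 34 ≤ 46, return 7 + 16 + 15 + 15 + 11 = 64.
Altair + Capella + Lyra + Orion + Arcturus: cost 6 + 4 + 9 + 14 + 6 = 39 ≤ 46, return 7 + 16 + 15 + 13 + 15 = 66.
Capella + Lyra + Orion + Arcturus + Spica: cost 4 + 9 + 14 + 6 + 9 = 42 ≤ 46, return 16 + 15 + 13 + 15 + 11 = 70.
Best is Capella, Lyra, Orion, Arcturus, and Spica with total return 70.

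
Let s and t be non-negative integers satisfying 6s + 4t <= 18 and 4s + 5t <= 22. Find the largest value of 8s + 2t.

(s,t)=(3,0): 6·3+4·0=18≤18, 4·3+5·0=12≤22, objective 24.
(s,t)=(2,1): 6·2+4·1=16≤18, 4·2+5·1=13≤22, objective 18.
(s,t)=(2,0): 6·2+4·0=12≤18, 4·2+5·0=8≤22, objective 16.
The best lattice point is (3,0), giving 24.

24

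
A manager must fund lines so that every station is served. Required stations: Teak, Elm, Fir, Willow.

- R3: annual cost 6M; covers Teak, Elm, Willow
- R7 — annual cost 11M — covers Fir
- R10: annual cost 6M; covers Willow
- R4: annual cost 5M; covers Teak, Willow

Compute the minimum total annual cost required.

Choose R3 and R7: together they cover Teak, Elm, Fir, Willow — every station.
Total annual cost: 6 + 11 = 17.

17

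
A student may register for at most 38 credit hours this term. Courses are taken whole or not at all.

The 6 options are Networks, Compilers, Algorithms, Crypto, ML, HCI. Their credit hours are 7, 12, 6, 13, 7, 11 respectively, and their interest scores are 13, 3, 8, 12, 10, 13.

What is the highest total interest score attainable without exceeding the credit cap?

Allowing fractional choices, the relaxed optimum would be about 50.5, but courses are indivisible.
Networks + Algorithms + ML + HCI: credit hours 7 + 6 + 7 + 11 = 31 ≤ 38, interest score 13 + 8 + 10 + 13 = 44.
Networks + Crypto + ML + HCI: credit hours 7 + 13 + 7 + 11 = 38 ≤ 38, interest score 13 + 12 + 10 + 13 = 48.
Networks + Algorithms + Crypto + HCI: credit hours 7 + 6 + 13 + 11 = 37 ≤ 38, interest score 13 + 8 + 12 + 13 = 46.
Best is Networks, Crypto, ML, and HCI with total interest score 48.

48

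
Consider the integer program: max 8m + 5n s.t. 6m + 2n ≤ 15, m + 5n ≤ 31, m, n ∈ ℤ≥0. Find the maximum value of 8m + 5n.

30

(m,n)=(0,6) is feasible, giving 30.
(m,n)=(0,5) is feasible, giving 25.
Maximum is 30 at (m,n)=(0,6).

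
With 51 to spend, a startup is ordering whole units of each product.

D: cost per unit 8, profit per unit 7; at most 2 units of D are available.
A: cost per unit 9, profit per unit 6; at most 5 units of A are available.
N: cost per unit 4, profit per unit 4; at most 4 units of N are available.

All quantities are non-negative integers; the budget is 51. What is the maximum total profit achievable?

42

N has the best ratio (4/4); taking only N gives at most 4×4 = 16 (stopped by the supply cap of 4).
Mixing does better — 2×D, 2×A, and 4×N: cost 50 ≤ 51, profit 2·7 + 2·6 + 4·4 = 42.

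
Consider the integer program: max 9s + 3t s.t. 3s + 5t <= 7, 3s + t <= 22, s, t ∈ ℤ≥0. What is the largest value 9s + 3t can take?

18

The continuous relaxation peaks at (2.33, 0) with value 21.00; rounding to a feasible lattice point costs some objective.
(s,t)=(2,0): 3·2+5·0=6≤7, 3·2+1·0=6≤22, objective 18.
(s,t)=(1,0): 3·1+5·0=3≤7, 3·1+1·0=3≤22, objective 9.
Maximum is 18 at (s,t)=(2,0).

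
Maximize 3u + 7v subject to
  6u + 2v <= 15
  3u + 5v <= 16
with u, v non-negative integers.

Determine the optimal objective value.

The continuous relaxation peaks at (0, 3.2) with value 22.40; rounding to a feasible lattice point costs some objective.
(u,v)=(0,3): 6·0+2·3=6≤15, 3·0+5·3=15≤16, objective 21.
(u,v)=(1,2): 6·1+2·2=10≤15, 3·1+5·2=13≤16, objective 17.
(u,v)=(0,2): 6·0+2·2=4≤15, 3·0+5·2=10≤16, objective 14.
The best lattice point is (0,3), giving 21.

21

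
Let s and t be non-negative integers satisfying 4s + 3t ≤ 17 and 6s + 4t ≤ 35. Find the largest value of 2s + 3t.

(s,t)=(0,5): 4·0+3·5=15≤17, 6·0+4·5=20≤35, objective 15.
(s,t)=(1,4): 4·1+3·4=16≤17, 6·1+4·4=22≤35, objective 14.
(s,t)=(0,4): 4·0+3·4=12≤17, 6·0+4·4=16≤35, objective 12.
Maximum is 15 at (s,t)=(0,5).

15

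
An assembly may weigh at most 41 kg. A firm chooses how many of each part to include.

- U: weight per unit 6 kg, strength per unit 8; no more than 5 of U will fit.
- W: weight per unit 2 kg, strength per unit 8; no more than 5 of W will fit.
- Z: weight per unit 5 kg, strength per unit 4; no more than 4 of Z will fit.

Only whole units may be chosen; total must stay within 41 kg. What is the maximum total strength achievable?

80

This is a bounded integer knapsack.
5×U and 5×W: weight 40 ≤ 41, strength 5·8 + 5·8 = 80.
4×U, 5×W, and 1×Z: weight 39 ≤ 41, strength 4·8 + 5·8 + 1·4 = 76.
Best is 80.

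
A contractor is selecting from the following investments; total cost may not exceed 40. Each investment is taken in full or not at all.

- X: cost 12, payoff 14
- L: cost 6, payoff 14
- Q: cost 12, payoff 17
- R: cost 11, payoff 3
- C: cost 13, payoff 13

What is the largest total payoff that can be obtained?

Take X, L, and Q: cost 12 + 6 + 12 = 30 ≤ 40, payoff 14 + 14 + 17 = 45.
No other feasible combination does better.

45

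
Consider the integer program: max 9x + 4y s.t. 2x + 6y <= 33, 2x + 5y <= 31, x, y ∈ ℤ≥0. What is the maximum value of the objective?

135

Relaxing integrality, the LP optimum is 139.50 at (x,y) = (15.5, 0), which is not an integer point.
(x,y)=(15,0) is feasible, giving 135.
(x,y)=(14,0) is feasible, giving 126.
The best lattice point is (15,0), giving 135.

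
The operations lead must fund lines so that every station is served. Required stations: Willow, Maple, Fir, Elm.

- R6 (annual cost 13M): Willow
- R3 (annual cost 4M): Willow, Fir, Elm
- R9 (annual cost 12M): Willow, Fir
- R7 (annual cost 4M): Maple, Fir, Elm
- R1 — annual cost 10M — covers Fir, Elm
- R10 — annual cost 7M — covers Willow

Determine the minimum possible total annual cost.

8

Choose R3 and R7: together they cover Willow, Maple, Fir, Elm — every station.
Total annual cost: 4 + 4 = 8.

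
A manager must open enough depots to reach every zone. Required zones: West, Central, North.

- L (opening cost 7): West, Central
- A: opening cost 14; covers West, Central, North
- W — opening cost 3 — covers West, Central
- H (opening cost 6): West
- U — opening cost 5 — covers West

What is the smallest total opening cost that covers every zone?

14

The greedy cost-per-new-zone heuristic would pick W and A for 17, but a cheaper cover exists.
A alone covers West, Central, North — every zone.
Total opening cost: 14.
No cover costs less than 14.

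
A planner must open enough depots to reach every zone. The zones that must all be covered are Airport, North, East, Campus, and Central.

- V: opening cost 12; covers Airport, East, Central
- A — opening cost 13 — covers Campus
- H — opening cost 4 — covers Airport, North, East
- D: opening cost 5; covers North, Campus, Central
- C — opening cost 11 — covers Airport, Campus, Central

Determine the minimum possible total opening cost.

9

Choose H and D: together they cover Airport, North, East, Campus, Central — every zone.
Total opening cost: 4 + 5 = 9.
No cover costs less than 9.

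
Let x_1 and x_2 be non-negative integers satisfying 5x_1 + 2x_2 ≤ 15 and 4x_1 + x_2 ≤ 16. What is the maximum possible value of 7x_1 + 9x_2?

(x_1,x_2)=(0,7): 5·0+2·7=14≤15, 4·0+1·7=7≤16, objective 63.
(x_1,x_2)=(0,6): 5·0+2·6=12≤15, 4·0+1·6=6≤16, objective 54.
No feasible integer point exceeds 63.

63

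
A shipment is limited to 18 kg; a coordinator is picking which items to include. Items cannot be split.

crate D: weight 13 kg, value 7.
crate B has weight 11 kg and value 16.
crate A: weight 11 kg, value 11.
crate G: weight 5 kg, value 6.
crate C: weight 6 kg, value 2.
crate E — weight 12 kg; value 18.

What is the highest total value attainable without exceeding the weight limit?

24

crate C + crate E: weight 6 + 12 = 18 ≤ 18, value 2 + 18 = 20.
crate B + crate G: weight 11 + 5 = 16 ≤ 18, value 16 + 6 = 22.
crate G + crate E: weight 5 + 12 = 17 ≤ 18, value 6 + 18 = 24.
Best is crate G and crate E with total value 24.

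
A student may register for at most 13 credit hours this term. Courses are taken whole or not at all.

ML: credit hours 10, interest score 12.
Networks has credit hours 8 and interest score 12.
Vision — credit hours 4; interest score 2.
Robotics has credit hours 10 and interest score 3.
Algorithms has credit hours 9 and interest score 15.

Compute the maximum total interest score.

17

Vision + Algorithms: credit hours 4 + 9 = 13 ≤ 13, interest score 2 + 15 = 17.
Algorithms: credit hours 9 ≤ 13, interest score 15.
Best is Vision and Algorithms with total interest score 17.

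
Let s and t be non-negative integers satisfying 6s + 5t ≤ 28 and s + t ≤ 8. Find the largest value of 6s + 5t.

(s,t)=(3,2): 6·3+5·2=28≤28, 1·3+1·2=5≤8, objective 28.
(s,t)=(2,3): 6·2+5·3=27≤28, 1·2+1·3=5≤8, objective 27.
(s,t)=(3,1): 6·3+5·1=23≤28, 1·3+1·1=4≤8, objective 23.
The best lattice point is (3,2), giving 28.

28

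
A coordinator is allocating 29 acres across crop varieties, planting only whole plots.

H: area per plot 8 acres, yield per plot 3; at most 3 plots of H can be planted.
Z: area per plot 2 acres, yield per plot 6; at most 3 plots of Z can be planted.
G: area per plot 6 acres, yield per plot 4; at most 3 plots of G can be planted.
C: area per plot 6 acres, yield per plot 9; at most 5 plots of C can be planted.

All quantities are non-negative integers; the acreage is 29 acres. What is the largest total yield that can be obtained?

48

This is a bounded integer knapsack.
3×Z and 3×C: area 24 ≤ 29, yield 3·6 + 3·9 = 45.
2×Z and 4×C: area 28 ≤ 29, yield 2·6 + 4·9 = 48.
Best is 48.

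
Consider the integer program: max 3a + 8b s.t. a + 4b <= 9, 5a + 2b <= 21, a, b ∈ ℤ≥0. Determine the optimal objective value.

19

Relaxing integrality, the LP optimum is 21.67 at (a,b) = (3.67, 1.33), which is not an integer point.
(a,b)=(1,2): 1·1+4·2=9≤9, 5·1+2·2=9≤21, objective 19.
(a,b)=(3,1): 1·3+4·1=7≤9, 5·3+2·1=17≤21, objective 17.
No feasible integer point exceeds 19.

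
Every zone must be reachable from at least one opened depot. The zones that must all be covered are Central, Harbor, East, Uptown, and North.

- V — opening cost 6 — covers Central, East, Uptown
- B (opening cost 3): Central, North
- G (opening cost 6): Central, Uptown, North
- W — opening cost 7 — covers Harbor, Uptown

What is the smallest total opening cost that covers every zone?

This is a weighted set-cover instance.
Choose V, B, and W: together they cover Central, Harbor, East, Uptown, North — every zone.
Total opening cost: 6 + 3 + 7 = 16.
No cover costs less than 16.

16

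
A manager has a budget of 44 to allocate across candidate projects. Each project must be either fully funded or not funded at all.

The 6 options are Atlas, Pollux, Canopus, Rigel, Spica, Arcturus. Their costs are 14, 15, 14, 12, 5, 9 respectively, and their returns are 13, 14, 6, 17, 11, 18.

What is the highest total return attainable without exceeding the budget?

Take Pollux, Rigel, Spica, and Arcturus: cost 15 + 12 + 5 + 9 = 41 ≤ 44, return 14 + 17 + 11 + 18 = 60.
No other feasible combination does better.

60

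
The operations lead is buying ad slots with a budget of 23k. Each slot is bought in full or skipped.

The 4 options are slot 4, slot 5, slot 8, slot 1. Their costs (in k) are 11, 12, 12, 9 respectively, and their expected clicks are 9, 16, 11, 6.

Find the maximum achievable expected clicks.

slot 4 + slot 5: cost 11 + 12 = 23 ≤ 23, expected clicks 9 + 16 = 25.
slot 5 + slot 1: cost 12 + 9 = 21 ≤ 23, expected clicks 16 + 6 = 22.
Best is slot 4 and slot 5 with total expected clicks 25.

25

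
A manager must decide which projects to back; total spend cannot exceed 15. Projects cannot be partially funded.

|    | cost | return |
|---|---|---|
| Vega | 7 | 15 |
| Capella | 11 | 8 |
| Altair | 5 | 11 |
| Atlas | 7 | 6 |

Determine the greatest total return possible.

26

Treat it as a binary knapsack problem.
Vega + Altair: cost 7 + 5 = 12 ≤ 15, return 15 + 11 = 26.
Vega + Atlas: cost 7 + 7 = 14 ≤ 15, return 15 + 6 = 21.
Best is Vega and Altair with total return 26.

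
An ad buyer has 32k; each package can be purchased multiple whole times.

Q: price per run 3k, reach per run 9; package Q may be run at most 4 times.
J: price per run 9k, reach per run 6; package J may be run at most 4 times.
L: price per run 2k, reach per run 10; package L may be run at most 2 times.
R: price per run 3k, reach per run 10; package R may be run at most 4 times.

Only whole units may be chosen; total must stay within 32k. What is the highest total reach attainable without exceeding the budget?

96

4×Q, 2×L, and 4×R: price 28 ≤ 32, reach 4·9 + 2·10 + 4·10 = 96.
3×Q, 2×L, and 4×R: price 25 ≤ 32, reach 3·9 + 2·10 + 4·10 = 87.
Best is 96.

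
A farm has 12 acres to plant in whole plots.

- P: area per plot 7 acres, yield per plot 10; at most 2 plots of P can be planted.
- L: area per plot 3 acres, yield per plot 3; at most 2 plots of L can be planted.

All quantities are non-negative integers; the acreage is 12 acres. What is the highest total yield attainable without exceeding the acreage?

13

P has the best ratio (10/7); taking only P gives at most 1×10 = 10 (stopped by the area limit).
Mixing does better — 1×P and 1×L: area 10 ≤ 12, yield 1·10 + 1·3 = 13.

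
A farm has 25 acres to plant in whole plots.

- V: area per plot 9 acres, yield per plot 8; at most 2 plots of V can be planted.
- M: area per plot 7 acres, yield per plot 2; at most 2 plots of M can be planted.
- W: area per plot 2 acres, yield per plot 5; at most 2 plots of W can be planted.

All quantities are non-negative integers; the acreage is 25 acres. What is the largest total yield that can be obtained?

Take 2×V and 2×W: area 22 ≤ 25, yield 2·8 + 2·5 = 26.
W has the best ratio (5/2) and is taken to its limit of 2; remaining capacity is filled optimally with the others.

26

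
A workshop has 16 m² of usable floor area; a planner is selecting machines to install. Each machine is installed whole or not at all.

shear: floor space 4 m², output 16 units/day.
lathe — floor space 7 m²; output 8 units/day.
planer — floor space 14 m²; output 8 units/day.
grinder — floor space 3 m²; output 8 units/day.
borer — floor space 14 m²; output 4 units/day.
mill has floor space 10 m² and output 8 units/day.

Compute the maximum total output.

32

Allowing fractional choices, the relaxed optimum would be about 33.6, but machines are indivisible.
shear + grinder: floor space 4 + 3 = 7 ≤ 16, output 16 + 8 = 24.
shear + lathe + grinder: floor space 4 + 7 + 3 = 14 ≤ 16, output 16 + 8 + 8 = 32.
Best is shear, lathe, and grinder with total output 32.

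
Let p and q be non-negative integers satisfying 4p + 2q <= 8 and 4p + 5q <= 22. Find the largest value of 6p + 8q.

(p,q)=(0,4): 4·0+2·4=8≤8, 4·0+5·4=20≤22, objective 32.
(p,q)=(0,3): 4·0+2·3=6≤8, 4·0+5·3=15≤22, objective 24.
No feasible integer point exceeds 32.

32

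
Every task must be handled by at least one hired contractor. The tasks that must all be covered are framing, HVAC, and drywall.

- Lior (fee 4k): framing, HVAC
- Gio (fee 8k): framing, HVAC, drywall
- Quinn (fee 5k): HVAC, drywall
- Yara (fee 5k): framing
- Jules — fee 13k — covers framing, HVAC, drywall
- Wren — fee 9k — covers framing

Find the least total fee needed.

The greedy cost-per-new-task heuristic would pick Lior and Quinn for 9, but a cheaper cover exists.
Gio alone covers framing, HVAC, drywall — every task.
Total fee: 8.
No cover costs less than 8.

8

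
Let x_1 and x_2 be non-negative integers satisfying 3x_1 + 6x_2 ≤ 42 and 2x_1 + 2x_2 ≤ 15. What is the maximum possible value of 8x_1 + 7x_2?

Relaxing integrality, the LP optimum is 60.00 at (x_1,x_2) = (7.5, 0), which is not an integer point.
(x_1,x_2)=(7,0): 3·7+6·0=21≤42, 2·7+2·0=14≤15, objective 56.
(x_1,x_2)=(6,1): 3·6+6·1=24≤42, 2·6+2·1=14≤15, objective 55.
(x_1,x_2)=(6,0): 3·6+6·0=18≤42, 2·6+2·0=12≤15, objective 48.
No feasible integer point exceeds 56.

56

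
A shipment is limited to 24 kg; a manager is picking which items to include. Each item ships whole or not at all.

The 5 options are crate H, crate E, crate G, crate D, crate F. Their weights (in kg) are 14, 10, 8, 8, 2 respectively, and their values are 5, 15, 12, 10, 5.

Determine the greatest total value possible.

32

This is an integer program with binary decision variables.
crate E + crate D + crate F: weight 10 + 8 + 2 = 20 ≤ 24, value 15 + 10 + 5 = 30.
crate E + crate G + crate F: weight 10 + 8 + 2 = 20 ≤ 24, value 15 + 12 + 5 = 32.
crate E + crate G: weight 10 + 8 = 18 ≤ 24, value 15 + 12 = 27.
Best is crate E, crate G, and crate F with total value 32.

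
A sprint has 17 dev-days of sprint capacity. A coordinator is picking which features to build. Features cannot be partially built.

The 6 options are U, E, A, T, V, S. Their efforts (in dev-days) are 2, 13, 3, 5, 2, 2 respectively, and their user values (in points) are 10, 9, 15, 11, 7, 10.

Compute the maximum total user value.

53

Allowing fractional choices, the relaxed optimum would be about 55.1, but features are indivisible.
U + A + T + S: effort 2 + 3 + 5 + 2 = 12 ≤ 17, user value 10 + 15 + 11 + 10 = 46.
U + A + T + V + S: effort 2 + 3 + 5 + 2 + 2 = 14 ≤ 17, user value 10 + 15 + 11 + 7 + 10 = 53.
U + A + T + V: effort 2 + 3 + 5 + 2 = 12 ≤ 17, user value 10 + 15 + 11 + 7 = 43.
Best is U, A, T, V, and S with total user value 53.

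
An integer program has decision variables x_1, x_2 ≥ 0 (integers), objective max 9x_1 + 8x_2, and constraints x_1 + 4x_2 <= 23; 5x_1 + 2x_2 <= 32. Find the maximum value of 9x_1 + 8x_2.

(x_1,x_2)=(5,3): 1·5+4·3=17≤23, 5·5+2·3=31≤32, objective 69.
(x_1,x_2)=(4,4): 1·4+4·4=20≤23, 5·4+2·4=28≤32, objective 68.
No feasible integer point exceeds 69.

69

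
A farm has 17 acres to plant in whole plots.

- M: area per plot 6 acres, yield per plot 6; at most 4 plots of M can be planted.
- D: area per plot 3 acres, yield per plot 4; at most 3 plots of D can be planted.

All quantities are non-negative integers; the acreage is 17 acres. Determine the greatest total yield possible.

18

Take 1×M and 3×D: area 15 ≤ 17, yield 1·6 + 3·4 = 18.
D has the best ratio (4/3) and is taken to its limit of 3; remaining capacity is filled optimally with the others.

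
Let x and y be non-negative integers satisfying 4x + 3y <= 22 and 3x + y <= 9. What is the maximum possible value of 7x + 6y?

43

Relaxing integrality, the LP optimum is 44.00 at (x,y) = (0, 7.33), which is not an integer point.
(x,y)=(1,6): 4·1+3·6=22≤22, 3·1+1·6=9≤9, objective 43.
(x,y)=(0,7): 4·0+3·7=21≤22, 3·0+1·7=7≤9, objective 42.
(x,y)=(1,5): 4·1+3·5=19≤22, 3·1+1·5=8≤9, objective 37.
No feasible integer point exceeds 43.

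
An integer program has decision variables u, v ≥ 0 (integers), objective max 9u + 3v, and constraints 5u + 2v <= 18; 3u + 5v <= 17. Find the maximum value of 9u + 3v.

30

Relaxing integrality, the LP optimum is 32.40 at (u,v) = (3.6, 0), which is not an integer point.
(u,v)=(3,1): 5·3+2·1=17≤18, 3·3+5·1=14≤17, objective 30.
(u,v)=(3,0): 5·3+2·0=15≤18, 3·3+5·0=9≤17, objective 27.
(u,v)=(2,2): 5·2+2·2=14≤18, 3·2+5·2=16≤17, objective 24.
The best lattice point is (3,1), giving 30.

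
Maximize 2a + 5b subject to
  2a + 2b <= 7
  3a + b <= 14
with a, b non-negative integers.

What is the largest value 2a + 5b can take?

15

(a,b)=(0,3) is feasible, giving 15.
(a,b)=(1,2) is feasible, giving 12.
Maximum is 15 at (a,b)=(0,3).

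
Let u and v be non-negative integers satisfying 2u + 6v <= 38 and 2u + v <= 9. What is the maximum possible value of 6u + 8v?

(u,v)=(1,6) is feasible, giving 54.
(u,v)=(2,5) is feasible, giving 52.
(u,v)=(0,6) is feasible, giving 48.
The best lattice point is (1,6), giving 54.

54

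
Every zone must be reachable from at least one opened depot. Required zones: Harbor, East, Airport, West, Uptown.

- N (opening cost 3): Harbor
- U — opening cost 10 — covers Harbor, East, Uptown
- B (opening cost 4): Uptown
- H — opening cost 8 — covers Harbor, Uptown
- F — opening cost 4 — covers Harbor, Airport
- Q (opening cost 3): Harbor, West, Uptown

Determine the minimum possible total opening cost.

Choose U, F, and Q: together they cover Harbor, East, Airport, West, Uptown — every zone.
Total opening cost: 10 + 4 + 3 = 17.
No cover costs less than 17.

17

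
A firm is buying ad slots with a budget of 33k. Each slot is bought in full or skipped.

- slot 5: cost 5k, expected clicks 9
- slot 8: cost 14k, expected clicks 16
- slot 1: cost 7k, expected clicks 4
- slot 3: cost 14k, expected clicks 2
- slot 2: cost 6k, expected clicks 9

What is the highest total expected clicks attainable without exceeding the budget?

38

Treat it as a binary knapsack problem.
Allowing fractional choices, the relaxed optimum would be about 38.1, but ad slots are indivisible.
slot 5 + slot 8 + slot 1: cost 5 + 14 + 7 = 26 ≤ 33, expected clicks 9 + 16 + 4 = 29.
slot 5 + slot 8 + slot 2: cost 5 + 14 + 6 = 25 ≤ 33, expected clicks 9 + 16 + 9 = 34.
slot 5 + slot 8 + slot 1 + slot 2: cost 5 + 14 + 7 + 6 = 32 ≤ 33, expected clicks 9 + 16 + 4 + 9 = 38.
Best is slot 5, slot 8, slot 1, and slot 2 with total expected clicks 38.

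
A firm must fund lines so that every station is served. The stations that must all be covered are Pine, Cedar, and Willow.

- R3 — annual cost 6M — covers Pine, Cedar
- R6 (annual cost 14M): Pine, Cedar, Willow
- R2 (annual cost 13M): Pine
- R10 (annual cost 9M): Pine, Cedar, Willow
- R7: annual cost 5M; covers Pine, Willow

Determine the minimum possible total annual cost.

9

This is an integer covering problem.
The greedy cost-per-new-station heuristic would pick R7 and R3 for 11, but a cheaper cover exists.
R10 alone covers Pine, Cedar, Willow — every station.
Total annual cost: 9.
No cover costs less than 9.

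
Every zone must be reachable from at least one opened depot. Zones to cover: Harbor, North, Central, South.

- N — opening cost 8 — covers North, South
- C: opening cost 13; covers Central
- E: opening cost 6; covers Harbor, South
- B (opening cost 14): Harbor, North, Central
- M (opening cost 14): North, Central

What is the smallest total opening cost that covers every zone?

This is an integer covering problem.
Choose E and B: together they cover Harbor, North, Central, South — every zone.
Total opening cost: 6 + 14 = 20.

20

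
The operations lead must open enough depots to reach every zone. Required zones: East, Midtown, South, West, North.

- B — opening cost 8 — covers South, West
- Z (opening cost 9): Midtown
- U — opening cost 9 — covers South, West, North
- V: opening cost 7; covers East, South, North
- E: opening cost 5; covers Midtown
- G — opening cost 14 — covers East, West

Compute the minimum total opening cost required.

This is an integer covering problem.
Choose B, V, and E: together they cover East, Midtown, South, West, North — every zone.
Total opening cost: 8 + 7 + 5 = 20.

20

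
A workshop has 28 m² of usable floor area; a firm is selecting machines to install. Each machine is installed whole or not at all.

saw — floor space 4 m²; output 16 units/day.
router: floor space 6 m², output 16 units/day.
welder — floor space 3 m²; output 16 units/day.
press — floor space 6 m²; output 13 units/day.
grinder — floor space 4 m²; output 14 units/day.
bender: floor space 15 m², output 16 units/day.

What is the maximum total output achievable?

saw + router + welder + press + grinder: floor space 4 + 6 + 3 + 6 + 4 = 23 ≤ 28, output 16 + 16 + 16 + 13 + 14 = 75.
saw + router + welder + grinder: floor space 4 + 6 + 3 + 4 = 17 ≤ 28, output 16 + 16 + 16 + 14 = 62.
saw + router + welder + bender: floor space 4 + 6 + 3 + 15 = 28 ≤ 28, output 16 + 16 + 16 + 16 = 64.
Best is saw, router, welder, press, and grinder with total output 75.

75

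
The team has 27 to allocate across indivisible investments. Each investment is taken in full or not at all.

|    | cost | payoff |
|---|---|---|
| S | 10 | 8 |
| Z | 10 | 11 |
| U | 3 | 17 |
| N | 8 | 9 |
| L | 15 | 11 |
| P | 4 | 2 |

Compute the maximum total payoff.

Treat it as a binary knapsack problem.
Allowing fractional choices, the relaxed optimum would be about 41.8, but investments are indivisible.
Z + U + N: cost 10 + 3 + 8 = 21 ≤ 27, payoff 11 + 17 + 9 = 37.
S + Z + U + P: cost 10 + 10 + 3 + 4 = 27 ≤ 27, payoff 8 + 11 + 17 + 2 = 38.
Z + U + N + P: cost 10 + 3 + 8 + 4 = 25 ≤ 27, payoff 11 + 17 + 9 + 2 = 39.
Best is Z, U, N, and P with total payoff 39.

39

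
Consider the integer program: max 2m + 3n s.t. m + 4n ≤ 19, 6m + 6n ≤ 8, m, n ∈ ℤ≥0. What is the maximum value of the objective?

Relaxing integrality, the LP optimum is 4.00 at (m,n) = (0, 1.33), which is not an integer point.
(m,n)=(0,1): 1·0+4·1=4≤19, 6·0+6·1=6≤8, objective 3.
(m,n)=(1,0): 1·1+4·0=1≤19, 6·1+6·0=6≤8, objective 2.
(m,n)=(0,0): 1·0+4·0=0≤19, 6·0+6·0=0≤8, objective 0.
Maximum is 3 at (m,n)=(0,1).

3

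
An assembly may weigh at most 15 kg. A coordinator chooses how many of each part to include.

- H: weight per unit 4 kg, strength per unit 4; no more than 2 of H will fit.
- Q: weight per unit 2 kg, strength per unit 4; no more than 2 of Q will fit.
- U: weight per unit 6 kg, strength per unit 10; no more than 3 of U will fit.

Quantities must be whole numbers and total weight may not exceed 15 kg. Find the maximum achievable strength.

This is a bounded integer knapsack.
Q has the best ratio (4/2); taking only Q gives at most 2×4 = 8 (stopped by the supply cap of 2).
Mixing does better — 1×Q and 2×U: weight 14 ≤ 15, strength 1·4 + 2·10 = 24.

24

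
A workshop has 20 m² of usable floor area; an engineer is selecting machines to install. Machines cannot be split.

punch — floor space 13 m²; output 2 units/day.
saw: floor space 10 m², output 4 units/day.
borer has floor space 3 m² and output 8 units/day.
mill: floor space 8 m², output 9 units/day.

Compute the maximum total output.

borer + mill: floor space 3 + 8 = 11 ≤ 20, output 8 + 9 = 17.
saw + mill: floor space 10 + 8 = 18 ≤ 20, output 4 + 9 = 13.
saw + borer: floor space 10 + 3 = 13 ≤ 20, output 4 + 8 = 12.
Best is borer and mill with total output 17.

17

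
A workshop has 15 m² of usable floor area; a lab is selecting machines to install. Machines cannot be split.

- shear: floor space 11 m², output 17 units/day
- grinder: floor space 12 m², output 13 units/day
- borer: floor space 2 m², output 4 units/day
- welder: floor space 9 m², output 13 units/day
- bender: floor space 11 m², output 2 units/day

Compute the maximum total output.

borer + welder: floor space 2 + 9 = 11 ≤ 15, output 4 + 13 = 17.
shear: floor space 11 ≤ 15, output 17.
shear + borer: floor space 11 + 2 = 13 ≤ 15, output 17 + 4 = 21.
Best is shear and borer with total output 21.

21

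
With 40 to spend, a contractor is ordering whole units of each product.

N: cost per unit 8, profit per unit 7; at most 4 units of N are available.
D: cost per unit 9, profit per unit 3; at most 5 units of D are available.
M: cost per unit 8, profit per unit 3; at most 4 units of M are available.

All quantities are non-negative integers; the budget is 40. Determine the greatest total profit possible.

This is a bounded integer knapsack.
N has the best ratio (7/8); taking only N gives at most 4×7 = 28 (stopped by the supply cap of 4).
Mixing does better — 4×N and 1×M: cost 40 ≤ 40, profit 4·7 + 1·3 = 31.

31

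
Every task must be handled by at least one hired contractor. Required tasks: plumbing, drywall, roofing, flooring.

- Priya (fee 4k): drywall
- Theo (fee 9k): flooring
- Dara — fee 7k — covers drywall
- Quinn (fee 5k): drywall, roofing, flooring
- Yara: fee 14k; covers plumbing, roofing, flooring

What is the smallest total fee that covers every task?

18

This is a weighted set-cover instance.
The greedy cost-per-new-task heuristic would pick Quinn and Yara for 19, but a cheaper cover exists.
Choose Priya and Yara: together they cover plumbing, drywall, roofing, flooring — every task.
Total fee: 4 + 14 = 18.
No cover costs less than 18.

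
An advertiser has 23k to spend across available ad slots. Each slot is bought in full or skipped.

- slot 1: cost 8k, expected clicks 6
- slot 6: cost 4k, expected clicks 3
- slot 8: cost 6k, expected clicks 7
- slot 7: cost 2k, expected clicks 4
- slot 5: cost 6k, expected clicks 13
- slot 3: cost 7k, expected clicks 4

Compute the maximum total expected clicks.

Allowing fractional choices, the relaxed optimum would be about 30.8, but ad slots are indivisible.
slot 1 + slot 8 + slot 7 + slot 5: cost 8 + 6 + 2 + 6 = 22 ≤ 23, expected clicks 6 + 7 + 4 + 13 = 30.
slot 8 + slot 7 + slot 5 + slot 3: cost 6 + 2 + 6 + 7 = 21 ≤ 23, expected clicks 7 + 4 + 13 + 4 = 28.
Best is slot 1, slot 8, slot 7, and slot 5 with total expected clicks 30.

30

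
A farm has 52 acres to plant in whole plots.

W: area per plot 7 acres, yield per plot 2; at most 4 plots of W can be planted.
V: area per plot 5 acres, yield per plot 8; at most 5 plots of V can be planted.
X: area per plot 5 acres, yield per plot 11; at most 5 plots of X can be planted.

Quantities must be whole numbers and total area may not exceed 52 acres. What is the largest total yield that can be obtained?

This is a bounded integer knapsack.
Take 5×V and 5×X: area 50 ≤ 52, yield 5·8 + 5·11 = 95.
X has the best ratio (11/5) and is taken to its limit of 5; remaining capacity is filled optimally with the others.

95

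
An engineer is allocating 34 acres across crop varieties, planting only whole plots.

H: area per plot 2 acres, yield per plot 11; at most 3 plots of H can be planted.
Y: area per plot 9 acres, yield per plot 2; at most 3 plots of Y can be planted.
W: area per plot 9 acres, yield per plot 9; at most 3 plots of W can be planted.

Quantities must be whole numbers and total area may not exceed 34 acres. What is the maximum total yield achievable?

H has the best ratio (11/2); taking only H gives at most 3×11 = 33 (stopped by the supply cap of 3).
Mixing does better — 3×H and 3×W: area 33 ≤ 34, yield 3·11 + 3·9 = 60.

60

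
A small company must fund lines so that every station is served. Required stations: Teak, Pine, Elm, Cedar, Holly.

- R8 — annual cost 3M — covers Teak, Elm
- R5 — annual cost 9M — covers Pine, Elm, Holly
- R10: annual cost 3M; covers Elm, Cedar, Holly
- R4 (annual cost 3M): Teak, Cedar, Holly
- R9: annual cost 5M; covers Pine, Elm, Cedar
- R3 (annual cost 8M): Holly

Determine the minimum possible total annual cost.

This is a weighted set-cover instance.
The greedy cost-per-new-station heuristic would pick R10, R8, and R9 for 11, but a cheaper cover exists.
Choose R4 and R9: together they cover Teak, Pine, Elm, Cedar, Holly — every station.
Total annual cost: 3 + 5 = 8.
No cover costs less than 8.

8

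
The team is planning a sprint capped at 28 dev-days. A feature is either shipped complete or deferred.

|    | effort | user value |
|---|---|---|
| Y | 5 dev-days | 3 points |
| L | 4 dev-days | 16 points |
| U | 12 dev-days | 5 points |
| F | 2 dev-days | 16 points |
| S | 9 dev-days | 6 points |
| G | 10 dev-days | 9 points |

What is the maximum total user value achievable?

L + U + F + G: effort 4 + 12 + 2 + 10 = 28 ≤ 28, user value 16 + 5 + 16 + 9 = 46.
L + F + S + G: effort 4 + 2 + 9 + 10 = 25 ≤ 28, user value 16 + 16 + 6 + 9 = 47.
Y + L + F + G: effort 5 + 4 + 2 + 10 = 21 ≤ 28, user value 3 + 16 + 16 + 9 = 44.
Best is L, F, S, and G with total user value 47.

47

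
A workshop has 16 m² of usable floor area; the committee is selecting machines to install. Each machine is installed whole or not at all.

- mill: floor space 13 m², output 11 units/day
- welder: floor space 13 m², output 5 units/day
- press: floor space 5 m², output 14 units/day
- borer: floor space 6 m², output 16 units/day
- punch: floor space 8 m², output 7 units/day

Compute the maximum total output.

Allowing fractional choices, the relaxed optimum would be about 34.4, but machines are indivisible.
borer + punch: floor space 6 + 8 = 14 ≤ 16, output 16 + 7 = 23.
press + borer: floor space 5 + 6 = 11 ≤ 16, output 14 + 16 = 30.
Best is press and borer with total output 30.

30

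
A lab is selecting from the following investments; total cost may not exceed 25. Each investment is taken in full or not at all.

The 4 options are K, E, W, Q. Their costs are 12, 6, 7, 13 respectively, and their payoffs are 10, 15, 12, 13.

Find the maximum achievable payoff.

This is a 0-1 knapsack instance.
Take K, E, and W: cost 12 + 6 + 7 = 25 ≤ 25, payoff 10 + 15 + 12 = 37.
No other feasible combination does better.

37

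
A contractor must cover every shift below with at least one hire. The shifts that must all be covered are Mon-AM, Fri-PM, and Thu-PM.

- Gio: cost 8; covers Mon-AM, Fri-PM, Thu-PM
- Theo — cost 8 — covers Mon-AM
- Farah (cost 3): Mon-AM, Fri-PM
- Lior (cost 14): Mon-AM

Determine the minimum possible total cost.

The greedy cost-per-new-shift heuristic would pick Farah and Gio for 11, but a cheaper cover exists.
Gio alone covers Mon-AM, Fri-PM, Thu-PM — every shift.
Total cost: 8.
No cover costs less than 8.

8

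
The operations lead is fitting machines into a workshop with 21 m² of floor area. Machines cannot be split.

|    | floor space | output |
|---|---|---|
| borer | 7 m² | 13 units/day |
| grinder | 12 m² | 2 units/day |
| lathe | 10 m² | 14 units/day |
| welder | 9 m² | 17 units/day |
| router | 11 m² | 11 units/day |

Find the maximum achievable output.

borer + welder: floor space 7 + 9 = 16 ≤ 21, output 13 + 17 = 30.
welder + router: floor space 9 + 11 = 20 ≤ 21, output 17 + 11 = 28.
lathe + welder: floor space 10 + 9 = 19 ≤ 21, output 14 + 17 = 31.
Best is lathe and welder with total output 31.

31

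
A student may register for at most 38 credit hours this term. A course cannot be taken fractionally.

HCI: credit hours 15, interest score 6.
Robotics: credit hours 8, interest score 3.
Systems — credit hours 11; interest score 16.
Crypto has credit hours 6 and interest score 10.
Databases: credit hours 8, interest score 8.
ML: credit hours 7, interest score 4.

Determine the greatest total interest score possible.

Allowing fractional choices, the relaxed optimum would be about 40.4, but courses are indivisible.
Robotics + Systems + Crypto + Databases: credit hours 8 + 11 + 6 + 8 = 33 ≤ 38, interest score 3 + 16 + 10 + 8 = 37.
Systems + Crypto + Databases: credit hours 11 + 6 + 8 = 25 ≤ 38, interest score 16 + 10 + 8 = 34.
Systems + Crypto + Databases + ML: credit hours 11 + 6 + 8 + 7 = 32 ≤ 38, interest score 16 + 10 + 8 + 4 = 38.
Best is Systems, Crypto, Databases, and ML with total interest score 38.

38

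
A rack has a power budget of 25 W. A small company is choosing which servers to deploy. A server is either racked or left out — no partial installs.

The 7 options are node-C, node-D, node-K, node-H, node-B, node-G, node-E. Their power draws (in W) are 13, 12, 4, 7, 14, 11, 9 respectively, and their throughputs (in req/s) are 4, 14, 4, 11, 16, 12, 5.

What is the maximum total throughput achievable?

31

node-K + node-H + node-B: power draw 4 + 7 + 14 = 25 ≤ 25, throughput 4 + 11 + 16 = 31.
node-B + node-G: power draw 14 + 11 = 25 ≤ 25, throughput 16 + 12 = 28.
node-D + node-K + node-H: power draw 12 + 4 + 7 = 23 ≤ 25, throughput 14 + 4 + 11 = 29.
Best is node-K, node-H, and node-B with total throughput 31.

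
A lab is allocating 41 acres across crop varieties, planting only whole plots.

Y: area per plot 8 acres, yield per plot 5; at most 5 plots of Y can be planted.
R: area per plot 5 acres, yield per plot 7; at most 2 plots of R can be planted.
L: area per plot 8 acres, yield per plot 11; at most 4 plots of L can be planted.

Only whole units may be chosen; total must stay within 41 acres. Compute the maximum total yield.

51

Take 1×R and 4×L: area 37 ≤ 41, yield 1·7 + 4·11 = 51.
No other integer combination yields more.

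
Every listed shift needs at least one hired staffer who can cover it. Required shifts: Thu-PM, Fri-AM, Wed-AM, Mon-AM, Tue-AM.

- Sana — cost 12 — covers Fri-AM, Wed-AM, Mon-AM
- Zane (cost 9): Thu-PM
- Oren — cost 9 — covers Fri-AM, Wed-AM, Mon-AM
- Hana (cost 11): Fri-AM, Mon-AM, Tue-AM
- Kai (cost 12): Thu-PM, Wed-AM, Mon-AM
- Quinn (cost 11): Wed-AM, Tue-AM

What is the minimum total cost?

23

The greedy cost-per-new-shift heuristic would pick Oren, Zane, and Hana for 29, but a cheaper cover exists.
Choose Hana and Kai: together they cover Thu-PM, Fri-AM, Wed-AM, Mon-AM, Tue-AM — every shift.
Total cost: 11 + 12 = 23.
No cover costs less than 23.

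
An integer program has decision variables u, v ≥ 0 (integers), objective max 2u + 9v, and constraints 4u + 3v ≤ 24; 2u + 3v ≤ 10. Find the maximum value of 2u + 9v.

The continuous relaxation peaks at (0, 3.33) with value 30.00; rounding to a feasible lattice point costs some objective.
(u,v)=(0,3): 4·0+3·3=9≤24, 2·0+3·3=9≤10, objective 27.
(u,v)=(1,2): 4·1+3·2=10≤24, 2·1+3·2=8≤10, objective 20.
The best lattice point is (0,3), giving 27.

27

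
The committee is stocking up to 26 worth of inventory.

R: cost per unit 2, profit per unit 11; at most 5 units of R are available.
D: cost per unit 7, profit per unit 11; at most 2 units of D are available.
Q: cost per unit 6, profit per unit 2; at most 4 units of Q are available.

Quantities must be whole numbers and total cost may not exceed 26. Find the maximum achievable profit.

5×R, 1×D, and 1×Q: cost 23 ≤ 26, profit 5·11 + 1·11 + 1·2 = 68.
5×R and 2×D: cost 24 ≤ 26, profit 5·11 + 2·11 = 77.
Best is 77.

77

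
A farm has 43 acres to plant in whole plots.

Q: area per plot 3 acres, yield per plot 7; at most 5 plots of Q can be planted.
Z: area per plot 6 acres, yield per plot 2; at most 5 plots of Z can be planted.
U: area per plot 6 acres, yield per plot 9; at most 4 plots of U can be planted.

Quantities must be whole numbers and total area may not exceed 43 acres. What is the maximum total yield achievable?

This is a bounded integer knapsack.
Q has the best ratio (7/3); taking only Q gives at most 5×7 = 35 (stopped by the supply cap of 5).
Mixing does better — 5×Q and 4×U: area 39 ≤ 43, yield 5·7 + 4·9 = 71.

71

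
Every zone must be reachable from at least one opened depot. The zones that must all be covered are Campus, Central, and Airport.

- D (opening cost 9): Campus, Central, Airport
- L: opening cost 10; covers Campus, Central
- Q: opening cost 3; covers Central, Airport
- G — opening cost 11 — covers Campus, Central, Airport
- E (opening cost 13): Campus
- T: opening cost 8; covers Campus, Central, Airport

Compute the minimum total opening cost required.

8

This is an integer covering problem.
The greedy cost-per-new-zone heuristic would pick Q and T for 11, but a cheaper cover exists.
T alone covers Campus, Central, Airport — every zone.
Total opening cost: 8.
No cover costs less than 8.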